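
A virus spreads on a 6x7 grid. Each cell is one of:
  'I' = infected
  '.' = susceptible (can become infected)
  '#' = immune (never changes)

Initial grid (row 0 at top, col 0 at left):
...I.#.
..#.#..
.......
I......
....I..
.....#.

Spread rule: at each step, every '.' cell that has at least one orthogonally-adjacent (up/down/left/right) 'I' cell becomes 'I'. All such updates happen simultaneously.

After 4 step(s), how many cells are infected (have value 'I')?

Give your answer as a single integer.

Answer: 36

Derivation:
Step 0 (initial): 3 infected
Step 1: +10 new -> 13 infected
Step 2: +13 new -> 26 infected
Step 3: +8 new -> 34 infected
Step 4: +2 new -> 36 infected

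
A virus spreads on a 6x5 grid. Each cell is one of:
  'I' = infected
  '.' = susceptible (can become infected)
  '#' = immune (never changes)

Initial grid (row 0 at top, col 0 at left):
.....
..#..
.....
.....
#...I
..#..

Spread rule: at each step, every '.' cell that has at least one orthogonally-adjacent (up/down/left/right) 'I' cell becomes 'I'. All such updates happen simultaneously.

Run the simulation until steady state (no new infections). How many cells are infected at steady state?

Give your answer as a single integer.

Answer: 27

Derivation:
Step 0 (initial): 1 infected
Step 1: +3 new -> 4 infected
Step 2: +4 new -> 8 infected
Step 3: +4 new -> 12 infected
Step 4: +5 new -> 17 infected
Step 5: +4 new -> 21 infected
Step 6: +3 new -> 24 infected
Step 7: +2 new -> 26 infected
Step 8: +1 new -> 27 infected
Step 9: +0 new -> 27 infected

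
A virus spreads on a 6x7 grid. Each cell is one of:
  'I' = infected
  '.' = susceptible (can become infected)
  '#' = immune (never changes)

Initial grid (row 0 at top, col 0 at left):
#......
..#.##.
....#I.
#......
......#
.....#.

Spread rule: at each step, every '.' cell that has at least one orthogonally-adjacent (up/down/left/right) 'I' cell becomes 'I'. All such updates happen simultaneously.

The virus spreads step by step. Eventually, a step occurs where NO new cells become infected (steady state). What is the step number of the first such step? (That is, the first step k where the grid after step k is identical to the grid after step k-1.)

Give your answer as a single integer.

Step 0 (initial): 1 infected
Step 1: +2 new -> 3 infected
Step 2: +4 new -> 7 infected
Step 3: +3 new -> 10 infected
Step 4: +5 new -> 15 infected
Step 5: +6 new -> 21 infected
Step 6: +4 new -> 25 infected
Step 7: +5 new -> 30 infected
Step 8: +3 new -> 33 infected
Step 9: +0 new -> 33 infected

Answer: 9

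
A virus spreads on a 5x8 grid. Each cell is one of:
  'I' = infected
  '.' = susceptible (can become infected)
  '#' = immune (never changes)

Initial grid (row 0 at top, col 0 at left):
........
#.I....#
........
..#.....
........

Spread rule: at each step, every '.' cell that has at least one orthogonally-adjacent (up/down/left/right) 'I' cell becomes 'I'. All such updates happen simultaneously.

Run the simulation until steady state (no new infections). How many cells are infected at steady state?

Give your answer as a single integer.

Step 0 (initial): 1 infected
Step 1: +4 new -> 5 infected
Step 2: +5 new -> 10 infected
Step 3: +7 new -> 17 infected
Step 4: +7 new -> 24 infected
Step 5: +6 new -> 30 infected
Step 6: +4 new -> 34 infected
Step 7: +2 new -> 36 infected
Step 8: +1 new -> 37 infected
Step 9: +0 new -> 37 infected

Answer: 37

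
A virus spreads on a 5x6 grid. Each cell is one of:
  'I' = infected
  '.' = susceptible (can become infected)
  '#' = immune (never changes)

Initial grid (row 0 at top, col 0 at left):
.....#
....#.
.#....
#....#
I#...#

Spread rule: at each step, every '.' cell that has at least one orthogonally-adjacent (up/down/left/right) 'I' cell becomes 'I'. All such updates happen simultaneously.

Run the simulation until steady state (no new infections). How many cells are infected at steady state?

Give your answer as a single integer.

Step 0 (initial): 1 infected
Step 1: +0 new -> 1 infected

Answer: 1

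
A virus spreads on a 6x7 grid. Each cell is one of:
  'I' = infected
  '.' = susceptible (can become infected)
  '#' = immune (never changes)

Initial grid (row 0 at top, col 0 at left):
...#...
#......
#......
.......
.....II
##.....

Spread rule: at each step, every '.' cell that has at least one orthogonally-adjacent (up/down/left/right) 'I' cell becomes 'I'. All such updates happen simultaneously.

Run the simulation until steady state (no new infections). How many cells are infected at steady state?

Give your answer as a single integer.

Step 0 (initial): 2 infected
Step 1: +5 new -> 7 infected
Step 2: +5 new -> 12 infected
Step 3: +6 new -> 18 infected
Step 4: +7 new -> 25 infected
Step 5: +5 new -> 30 infected
Step 6: +3 new -> 33 infected
Step 7: +2 new -> 35 infected
Step 8: +1 new -> 36 infected
Step 9: +1 new -> 37 infected
Step 10: +0 new -> 37 infected

Answer: 37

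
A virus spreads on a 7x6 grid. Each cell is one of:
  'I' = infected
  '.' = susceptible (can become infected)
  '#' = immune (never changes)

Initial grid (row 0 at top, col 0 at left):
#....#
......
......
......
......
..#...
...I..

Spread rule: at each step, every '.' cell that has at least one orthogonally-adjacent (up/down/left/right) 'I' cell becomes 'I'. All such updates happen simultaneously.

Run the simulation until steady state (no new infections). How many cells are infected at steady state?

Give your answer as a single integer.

Answer: 39

Derivation:
Step 0 (initial): 1 infected
Step 1: +3 new -> 4 infected
Step 2: +4 new -> 8 infected
Step 3: +6 new -> 14 infected
Step 4: +6 new -> 20 infected
Step 5: +6 new -> 26 infected
Step 6: +6 new -> 32 infected
Step 7: +5 new -> 37 infected
Step 8: +2 new -> 39 infected
Step 9: +0 new -> 39 infected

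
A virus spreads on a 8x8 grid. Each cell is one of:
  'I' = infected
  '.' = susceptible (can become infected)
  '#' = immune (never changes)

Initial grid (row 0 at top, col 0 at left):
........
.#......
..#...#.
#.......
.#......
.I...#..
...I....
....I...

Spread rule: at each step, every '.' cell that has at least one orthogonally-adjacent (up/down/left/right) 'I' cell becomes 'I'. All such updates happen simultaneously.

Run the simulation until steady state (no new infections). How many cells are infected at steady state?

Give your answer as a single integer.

Step 0 (initial): 3 infected
Step 1: +8 new -> 11 infected
Step 2: +9 new -> 20 infected
Step 3: +6 new -> 26 infected
Step 4: +6 new -> 32 infected
Step 5: +6 new -> 38 infected
Step 6: +7 new -> 45 infected
Step 7: +5 new -> 50 infected
Step 8: +5 new -> 55 infected
Step 9: +2 new -> 57 infected
Step 10: +1 new -> 58 infected
Step 11: +0 new -> 58 infected

Answer: 58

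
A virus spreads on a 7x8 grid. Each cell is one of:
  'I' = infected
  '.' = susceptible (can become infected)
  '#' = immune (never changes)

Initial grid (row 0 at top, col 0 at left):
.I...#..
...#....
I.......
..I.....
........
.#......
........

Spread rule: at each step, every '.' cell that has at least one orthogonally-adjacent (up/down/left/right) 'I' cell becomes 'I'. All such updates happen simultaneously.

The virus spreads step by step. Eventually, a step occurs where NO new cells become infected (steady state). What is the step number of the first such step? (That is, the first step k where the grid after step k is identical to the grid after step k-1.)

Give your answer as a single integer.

Step 0 (initial): 3 infected
Step 1: +10 new -> 13 infected
Step 2: +8 new -> 21 infected
Step 3: +7 new -> 28 infected
Step 4: +8 new -> 36 infected
Step 5: +6 new -> 42 infected
Step 6: +5 new -> 47 infected
Step 7: +4 new -> 51 infected
Step 8: +2 new -> 53 infected
Step 9: +0 new -> 53 infected

Answer: 9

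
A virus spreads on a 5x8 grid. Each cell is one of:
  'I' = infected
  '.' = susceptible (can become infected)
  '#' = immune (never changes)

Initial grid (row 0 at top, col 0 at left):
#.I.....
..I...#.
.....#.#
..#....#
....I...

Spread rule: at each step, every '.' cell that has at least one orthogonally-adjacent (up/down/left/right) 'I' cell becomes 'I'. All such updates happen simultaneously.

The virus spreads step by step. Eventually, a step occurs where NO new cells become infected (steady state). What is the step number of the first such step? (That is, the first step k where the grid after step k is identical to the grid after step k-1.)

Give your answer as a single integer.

Step 0 (initial): 3 infected
Step 1: +8 new -> 11 infected
Step 2: +10 new -> 21 infected
Step 3: +7 new -> 28 infected
Step 4: +4 new -> 32 infected
Step 5: +1 new -> 33 infected
Step 6: +1 new -> 34 infected
Step 7: +0 new -> 34 infected

Answer: 7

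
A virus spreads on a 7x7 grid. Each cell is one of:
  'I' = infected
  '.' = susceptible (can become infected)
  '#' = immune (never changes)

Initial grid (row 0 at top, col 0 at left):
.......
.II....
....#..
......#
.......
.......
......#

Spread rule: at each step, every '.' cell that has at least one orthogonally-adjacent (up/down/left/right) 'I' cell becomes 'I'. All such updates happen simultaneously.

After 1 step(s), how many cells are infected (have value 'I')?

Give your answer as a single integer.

Step 0 (initial): 2 infected
Step 1: +6 new -> 8 infected

Answer: 8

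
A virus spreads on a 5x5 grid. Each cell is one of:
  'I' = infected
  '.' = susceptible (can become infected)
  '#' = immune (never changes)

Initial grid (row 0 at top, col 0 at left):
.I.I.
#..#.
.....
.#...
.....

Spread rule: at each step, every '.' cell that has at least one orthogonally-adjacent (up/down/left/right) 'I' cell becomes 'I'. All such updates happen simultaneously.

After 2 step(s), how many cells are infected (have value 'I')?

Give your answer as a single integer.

Step 0 (initial): 2 infected
Step 1: +4 new -> 6 infected
Step 2: +3 new -> 9 infected

Answer: 9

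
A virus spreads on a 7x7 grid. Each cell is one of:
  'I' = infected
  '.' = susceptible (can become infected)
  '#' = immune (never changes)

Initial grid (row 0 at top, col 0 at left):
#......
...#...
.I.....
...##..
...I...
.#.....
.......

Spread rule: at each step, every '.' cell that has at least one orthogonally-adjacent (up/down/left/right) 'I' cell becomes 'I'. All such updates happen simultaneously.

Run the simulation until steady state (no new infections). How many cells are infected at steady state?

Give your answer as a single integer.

Step 0 (initial): 2 infected
Step 1: +7 new -> 9 infected
Step 2: +11 new -> 20 infected
Step 3: +8 new -> 28 infected
Step 4: +8 new -> 36 infected
Step 5: +5 new -> 41 infected
Step 6: +2 new -> 43 infected
Step 7: +1 new -> 44 infected
Step 8: +0 new -> 44 infected

Answer: 44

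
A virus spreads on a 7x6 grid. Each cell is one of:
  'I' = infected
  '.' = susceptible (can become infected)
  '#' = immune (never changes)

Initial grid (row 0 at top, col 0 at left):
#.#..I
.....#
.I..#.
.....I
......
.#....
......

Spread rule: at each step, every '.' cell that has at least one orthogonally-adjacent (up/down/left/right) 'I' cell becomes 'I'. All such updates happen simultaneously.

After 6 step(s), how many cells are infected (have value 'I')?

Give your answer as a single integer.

Step 0 (initial): 3 infected
Step 1: +8 new -> 11 infected
Step 2: +12 new -> 23 infected
Step 3: +6 new -> 29 infected
Step 4: +4 new -> 33 infected
Step 5: +3 new -> 36 infected
Step 6: +1 new -> 37 infected

Answer: 37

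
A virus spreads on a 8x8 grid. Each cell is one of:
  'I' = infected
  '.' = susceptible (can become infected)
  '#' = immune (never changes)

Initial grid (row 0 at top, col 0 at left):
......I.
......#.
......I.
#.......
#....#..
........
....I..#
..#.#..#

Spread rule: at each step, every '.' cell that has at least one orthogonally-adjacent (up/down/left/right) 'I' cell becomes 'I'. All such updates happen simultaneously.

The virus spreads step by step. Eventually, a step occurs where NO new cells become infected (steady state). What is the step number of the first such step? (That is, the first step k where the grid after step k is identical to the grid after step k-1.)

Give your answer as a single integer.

Step 0 (initial): 3 infected
Step 1: +8 new -> 11 infected
Step 2: +14 new -> 25 infected
Step 3: +10 new -> 35 infected
Step 4: +9 new -> 44 infected
Step 5: +7 new -> 51 infected
Step 6: +4 new -> 55 infected
Step 7: +1 new -> 56 infected
Step 8: +0 new -> 56 infected

Answer: 8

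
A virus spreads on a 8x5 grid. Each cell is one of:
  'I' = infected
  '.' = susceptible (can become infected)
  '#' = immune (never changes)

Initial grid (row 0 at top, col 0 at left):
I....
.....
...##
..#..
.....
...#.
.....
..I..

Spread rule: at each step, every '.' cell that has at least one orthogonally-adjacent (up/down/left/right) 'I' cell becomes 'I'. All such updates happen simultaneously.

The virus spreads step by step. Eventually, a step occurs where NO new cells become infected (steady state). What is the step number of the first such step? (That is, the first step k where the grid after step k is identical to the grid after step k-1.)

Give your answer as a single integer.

Answer: 7

Derivation:
Step 0 (initial): 2 infected
Step 1: +5 new -> 7 infected
Step 2: +8 new -> 15 infected
Step 3: +8 new -> 23 infected
Step 4: +9 new -> 32 infected
Step 5: +3 new -> 35 infected
Step 6: +1 new -> 36 infected
Step 7: +0 new -> 36 infected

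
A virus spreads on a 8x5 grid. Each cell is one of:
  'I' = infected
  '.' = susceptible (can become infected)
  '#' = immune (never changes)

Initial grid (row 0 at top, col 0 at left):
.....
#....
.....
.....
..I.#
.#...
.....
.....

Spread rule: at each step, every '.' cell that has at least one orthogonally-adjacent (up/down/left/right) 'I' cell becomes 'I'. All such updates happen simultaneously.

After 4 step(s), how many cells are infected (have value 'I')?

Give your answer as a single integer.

Step 0 (initial): 1 infected
Step 1: +4 new -> 5 infected
Step 2: +6 new -> 11 infected
Step 3: +10 new -> 21 infected
Step 4: +9 new -> 30 infected

Answer: 30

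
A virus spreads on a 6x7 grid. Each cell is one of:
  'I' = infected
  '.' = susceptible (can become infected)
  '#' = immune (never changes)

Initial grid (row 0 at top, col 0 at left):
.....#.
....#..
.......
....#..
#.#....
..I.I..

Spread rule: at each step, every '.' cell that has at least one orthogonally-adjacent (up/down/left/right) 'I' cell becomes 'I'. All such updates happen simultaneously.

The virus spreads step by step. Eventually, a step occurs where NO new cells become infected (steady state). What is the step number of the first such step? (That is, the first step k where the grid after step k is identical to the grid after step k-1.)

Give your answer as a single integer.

Step 0 (initial): 2 infected
Step 1: +4 new -> 6 infected
Step 2: +5 new -> 11 infected
Step 3: +4 new -> 15 infected
Step 4: +6 new -> 21 infected
Step 5: +7 new -> 28 infected
Step 6: +5 new -> 33 infected
Step 7: +4 new -> 37 infected
Step 8: +0 new -> 37 infected

Answer: 8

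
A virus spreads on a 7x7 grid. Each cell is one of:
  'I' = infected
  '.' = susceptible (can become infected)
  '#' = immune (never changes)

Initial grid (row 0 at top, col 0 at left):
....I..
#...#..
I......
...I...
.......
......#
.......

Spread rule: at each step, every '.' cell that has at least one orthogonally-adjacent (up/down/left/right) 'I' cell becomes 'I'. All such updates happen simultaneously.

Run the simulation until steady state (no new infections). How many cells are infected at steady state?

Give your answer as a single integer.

Step 0 (initial): 3 infected
Step 1: +8 new -> 11 infected
Step 2: +13 new -> 24 infected
Step 3: +11 new -> 35 infected
Step 4: +8 new -> 43 infected
Step 5: +2 new -> 45 infected
Step 6: +1 new -> 46 infected
Step 7: +0 new -> 46 infected

Answer: 46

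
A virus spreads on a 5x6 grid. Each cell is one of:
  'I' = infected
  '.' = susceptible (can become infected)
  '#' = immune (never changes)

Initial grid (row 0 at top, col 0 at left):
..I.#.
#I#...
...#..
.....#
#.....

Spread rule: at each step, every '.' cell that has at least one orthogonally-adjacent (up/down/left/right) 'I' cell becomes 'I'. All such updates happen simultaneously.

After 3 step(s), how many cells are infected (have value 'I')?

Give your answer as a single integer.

Step 0 (initial): 2 infected
Step 1: +3 new -> 5 infected
Step 2: +5 new -> 10 infected
Step 3: +4 new -> 14 infected

Answer: 14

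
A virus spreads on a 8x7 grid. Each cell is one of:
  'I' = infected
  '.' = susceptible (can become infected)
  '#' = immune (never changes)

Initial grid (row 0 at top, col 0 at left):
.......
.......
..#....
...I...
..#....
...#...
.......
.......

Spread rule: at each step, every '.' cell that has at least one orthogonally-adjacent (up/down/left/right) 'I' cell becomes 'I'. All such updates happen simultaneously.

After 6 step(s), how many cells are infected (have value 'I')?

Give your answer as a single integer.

Answer: 50

Derivation:
Step 0 (initial): 1 infected
Step 1: +4 new -> 5 infected
Step 2: +5 new -> 10 infected
Step 3: +10 new -> 20 infected
Step 4: +11 new -> 31 infected
Step 5: +11 new -> 42 infected
Step 6: +8 new -> 50 infected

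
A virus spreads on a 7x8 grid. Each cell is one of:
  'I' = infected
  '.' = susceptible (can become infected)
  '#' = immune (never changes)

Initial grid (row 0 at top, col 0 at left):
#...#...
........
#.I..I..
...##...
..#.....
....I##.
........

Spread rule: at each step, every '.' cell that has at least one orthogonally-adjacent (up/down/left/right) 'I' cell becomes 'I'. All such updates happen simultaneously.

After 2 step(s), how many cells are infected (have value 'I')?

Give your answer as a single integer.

Answer: 28

Derivation:
Step 0 (initial): 3 infected
Step 1: +11 new -> 14 infected
Step 2: +14 new -> 28 infected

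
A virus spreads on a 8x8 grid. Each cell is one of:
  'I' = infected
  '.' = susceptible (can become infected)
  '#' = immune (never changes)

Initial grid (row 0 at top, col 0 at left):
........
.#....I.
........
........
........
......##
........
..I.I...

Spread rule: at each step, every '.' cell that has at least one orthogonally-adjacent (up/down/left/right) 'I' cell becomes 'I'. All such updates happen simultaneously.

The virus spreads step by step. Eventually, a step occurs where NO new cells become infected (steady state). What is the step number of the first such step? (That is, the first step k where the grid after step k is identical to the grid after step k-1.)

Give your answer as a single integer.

Step 0 (initial): 3 infected
Step 1: +9 new -> 12 infected
Step 2: +13 new -> 25 infected
Step 3: +14 new -> 39 infected
Step 4: +11 new -> 50 infected
Step 5: +5 new -> 55 infected
Step 6: +3 new -> 58 infected
Step 7: +2 new -> 60 infected
Step 8: +1 new -> 61 infected
Step 9: +0 new -> 61 infected

Answer: 9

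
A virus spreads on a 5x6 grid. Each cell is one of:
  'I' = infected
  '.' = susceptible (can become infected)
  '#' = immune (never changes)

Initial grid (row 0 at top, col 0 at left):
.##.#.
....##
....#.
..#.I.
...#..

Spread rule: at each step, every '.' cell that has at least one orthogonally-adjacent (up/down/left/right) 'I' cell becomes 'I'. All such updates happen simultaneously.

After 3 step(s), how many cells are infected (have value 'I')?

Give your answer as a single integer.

Answer: 9

Derivation:
Step 0 (initial): 1 infected
Step 1: +3 new -> 4 infected
Step 2: +3 new -> 7 infected
Step 3: +2 new -> 9 infected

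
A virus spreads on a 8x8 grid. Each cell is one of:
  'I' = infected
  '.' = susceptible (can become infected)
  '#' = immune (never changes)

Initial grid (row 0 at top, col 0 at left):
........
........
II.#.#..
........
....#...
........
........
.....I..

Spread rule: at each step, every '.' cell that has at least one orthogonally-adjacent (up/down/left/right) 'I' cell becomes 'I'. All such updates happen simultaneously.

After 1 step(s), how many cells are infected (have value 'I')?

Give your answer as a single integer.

Answer: 11

Derivation:
Step 0 (initial): 3 infected
Step 1: +8 new -> 11 infected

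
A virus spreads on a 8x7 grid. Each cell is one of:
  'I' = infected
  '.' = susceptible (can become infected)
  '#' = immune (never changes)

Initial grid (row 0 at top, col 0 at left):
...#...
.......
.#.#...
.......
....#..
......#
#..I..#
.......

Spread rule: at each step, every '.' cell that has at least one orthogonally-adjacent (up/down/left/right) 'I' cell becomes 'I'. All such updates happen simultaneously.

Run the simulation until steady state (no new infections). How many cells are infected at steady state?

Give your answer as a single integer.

Step 0 (initial): 1 infected
Step 1: +4 new -> 5 infected
Step 2: +7 new -> 12 infected
Step 3: +6 new -> 18 infected
Step 4: +7 new -> 25 infected
Step 5: +6 new -> 31 infected
Step 6: +5 new -> 36 infected
Step 7: +7 new -> 43 infected
Step 8: +4 new -> 47 infected
Step 9: +2 new -> 49 infected
Step 10: +0 new -> 49 infected

Answer: 49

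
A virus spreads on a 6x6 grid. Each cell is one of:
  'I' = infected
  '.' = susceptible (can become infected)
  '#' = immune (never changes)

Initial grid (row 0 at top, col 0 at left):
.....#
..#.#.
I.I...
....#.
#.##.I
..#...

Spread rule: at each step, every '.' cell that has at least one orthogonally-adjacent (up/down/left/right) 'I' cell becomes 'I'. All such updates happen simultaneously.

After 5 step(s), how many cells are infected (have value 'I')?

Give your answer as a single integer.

Step 0 (initial): 3 infected
Step 1: +8 new -> 11 infected
Step 2: +8 new -> 19 infected
Step 3: +5 new -> 24 infected
Step 4: +3 new -> 27 infected
Step 5: +1 new -> 28 infected

Answer: 28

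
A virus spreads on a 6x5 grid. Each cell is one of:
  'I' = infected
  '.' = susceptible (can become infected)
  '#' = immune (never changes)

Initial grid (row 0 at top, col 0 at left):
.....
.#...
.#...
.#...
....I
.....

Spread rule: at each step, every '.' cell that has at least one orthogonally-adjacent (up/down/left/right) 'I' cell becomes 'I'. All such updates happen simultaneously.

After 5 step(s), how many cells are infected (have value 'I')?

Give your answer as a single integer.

Step 0 (initial): 1 infected
Step 1: +3 new -> 4 infected
Step 2: +4 new -> 8 infected
Step 3: +5 new -> 13 infected
Step 4: +5 new -> 18 infected
Step 5: +4 new -> 22 infected

Answer: 22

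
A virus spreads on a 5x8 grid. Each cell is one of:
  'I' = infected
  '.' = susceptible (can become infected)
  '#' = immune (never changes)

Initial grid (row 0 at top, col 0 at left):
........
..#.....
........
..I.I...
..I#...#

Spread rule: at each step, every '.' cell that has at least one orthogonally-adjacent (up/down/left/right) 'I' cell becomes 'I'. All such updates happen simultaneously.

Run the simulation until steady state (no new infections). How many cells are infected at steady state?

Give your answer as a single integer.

Step 0 (initial): 3 infected
Step 1: +7 new -> 10 infected
Step 2: +8 new -> 18 infected
Step 3: +8 new -> 26 infected
Step 4: +6 new -> 32 infected
Step 5: +4 new -> 36 infected
Step 6: +1 new -> 37 infected
Step 7: +0 new -> 37 infected

Answer: 37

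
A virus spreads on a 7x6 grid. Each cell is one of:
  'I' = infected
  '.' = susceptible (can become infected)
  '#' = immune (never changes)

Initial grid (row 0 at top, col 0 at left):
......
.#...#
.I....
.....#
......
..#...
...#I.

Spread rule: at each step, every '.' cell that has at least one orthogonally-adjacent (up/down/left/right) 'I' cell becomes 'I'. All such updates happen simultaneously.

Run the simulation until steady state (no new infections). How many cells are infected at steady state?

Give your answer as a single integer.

Answer: 37

Derivation:
Step 0 (initial): 2 infected
Step 1: +5 new -> 7 infected
Step 2: +9 new -> 16 infected
Step 3: +11 new -> 27 infected
Step 4: +6 new -> 33 infected
Step 5: +3 new -> 36 infected
Step 6: +1 new -> 37 infected
Step 7: +0 new -> 37 infected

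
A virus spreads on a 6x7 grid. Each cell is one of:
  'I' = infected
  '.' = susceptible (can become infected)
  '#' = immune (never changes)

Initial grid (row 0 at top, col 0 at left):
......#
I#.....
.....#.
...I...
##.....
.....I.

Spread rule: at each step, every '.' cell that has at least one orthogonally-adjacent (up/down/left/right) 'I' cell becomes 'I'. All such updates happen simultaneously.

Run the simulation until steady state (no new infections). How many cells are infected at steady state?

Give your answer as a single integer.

Answer: 37

Derivation:
Step 0 (initial): 3 infected
Step 1: +9 new -> 12 infected
Step 2: +12 new -> 24 infected
Step 3: +6 new -> 30 infected
Step 4: +4 new -> 34 infected
Step 5: +3 new -> 37 infected
Step 6: +0 new -> 37 infected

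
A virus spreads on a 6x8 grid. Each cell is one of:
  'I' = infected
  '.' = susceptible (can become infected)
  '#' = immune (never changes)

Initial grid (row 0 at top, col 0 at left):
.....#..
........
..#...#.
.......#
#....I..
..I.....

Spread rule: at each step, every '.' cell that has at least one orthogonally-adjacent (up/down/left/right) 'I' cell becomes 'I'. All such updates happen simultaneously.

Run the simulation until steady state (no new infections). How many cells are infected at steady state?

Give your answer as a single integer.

Step 0 (initial): 2 infected
Step 1: +7 new -> 9 infected
Step 2: +10 new -> 19 infected
Step 3: +5 new -> 24 infected
Step 4: +5 new -> 29 infected
Step 5: +6 new -> 35 infected
Step 6: +6 new -> 41 infected
Step 7: +2 new -> 43 infected
Step 8: +0 new -> 43 infected

Answer: 43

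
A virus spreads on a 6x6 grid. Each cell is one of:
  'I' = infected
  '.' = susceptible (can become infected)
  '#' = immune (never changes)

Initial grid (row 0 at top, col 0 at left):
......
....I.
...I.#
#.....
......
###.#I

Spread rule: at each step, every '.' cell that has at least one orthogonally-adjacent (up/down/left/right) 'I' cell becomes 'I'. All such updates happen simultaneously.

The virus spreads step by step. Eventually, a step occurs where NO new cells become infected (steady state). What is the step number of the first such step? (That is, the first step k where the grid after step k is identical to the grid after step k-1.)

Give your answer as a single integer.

Step 0 (initial): 3 infected
Step 1: +7 new -> 10 infected
Step 2: +9 new -> 19 infected
Step 3: +6 new -> 25 infected
Step 4: +3 new -> 28 infected
Step 5: +2 new -> 30 infected
Step 6: +0 new -> 30 infected

Answer: 6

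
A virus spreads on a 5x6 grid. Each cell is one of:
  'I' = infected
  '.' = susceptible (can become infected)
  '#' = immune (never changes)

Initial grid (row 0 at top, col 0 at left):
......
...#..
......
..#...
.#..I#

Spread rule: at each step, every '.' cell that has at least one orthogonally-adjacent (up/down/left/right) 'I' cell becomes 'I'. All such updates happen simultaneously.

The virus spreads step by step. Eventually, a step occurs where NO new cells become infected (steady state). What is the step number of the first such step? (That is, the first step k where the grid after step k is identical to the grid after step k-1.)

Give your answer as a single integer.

Answer: 9

Derivation:
Step 0 (initial): 1 infected
Step 1: +2 new -> 3 infected
Step 2: +4 new -> 7 infected
Step 3: +3 new -> 10 infected
Step 4: +3 new -> 13 infected
Step 5: +4 new -> 17 infected
Step 6: +4 new -> 21 infected
Step 7: +3 new -> 24 infected
Step 8: +2 new -> 26 infected
Step 9: +0 new -> 26 infected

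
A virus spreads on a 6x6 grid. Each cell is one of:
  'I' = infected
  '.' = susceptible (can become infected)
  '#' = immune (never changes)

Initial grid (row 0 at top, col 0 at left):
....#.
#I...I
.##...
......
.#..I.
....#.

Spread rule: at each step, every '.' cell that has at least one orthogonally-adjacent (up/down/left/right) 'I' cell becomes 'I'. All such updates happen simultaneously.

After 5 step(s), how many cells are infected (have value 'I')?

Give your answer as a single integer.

Step 0 (initial): 3 infected
Step 1: +8 new -> 11 infected
Step 2: +9 new -> 20 infected
Step 3: +4 new -> 24 infected
Step 4: +2 new -> 26 infected
Step 5: +2 new -> 28 infected

Answer: 28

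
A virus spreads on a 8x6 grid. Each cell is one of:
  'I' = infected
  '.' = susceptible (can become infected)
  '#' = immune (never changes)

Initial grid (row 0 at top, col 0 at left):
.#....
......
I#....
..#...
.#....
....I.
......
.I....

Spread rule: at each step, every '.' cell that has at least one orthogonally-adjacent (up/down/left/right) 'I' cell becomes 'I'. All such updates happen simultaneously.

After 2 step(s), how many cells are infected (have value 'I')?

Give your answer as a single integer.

Step 0 (initial): 3 infected
Step 1: +9 new -> 12 infected
Step 2: +15 new -> 27 infected

Answer: 27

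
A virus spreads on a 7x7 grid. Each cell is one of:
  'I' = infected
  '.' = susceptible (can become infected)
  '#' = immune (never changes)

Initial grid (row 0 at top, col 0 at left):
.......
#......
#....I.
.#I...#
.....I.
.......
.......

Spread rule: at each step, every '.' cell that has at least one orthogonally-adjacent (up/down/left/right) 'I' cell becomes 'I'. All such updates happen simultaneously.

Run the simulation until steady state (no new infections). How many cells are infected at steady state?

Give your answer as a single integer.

Answer: 45

Derivation:
Step 0 (initial): 3 infected
Step 1: +10 new -> 13 infected
Step 2: +13 new -> 26 infected
Step 3: +11 new -> 37 infected
Step 4: +6 new -> 43 infected
Step 5: +2 new -> 45 infected
Step 6: +0 new -> 45 infected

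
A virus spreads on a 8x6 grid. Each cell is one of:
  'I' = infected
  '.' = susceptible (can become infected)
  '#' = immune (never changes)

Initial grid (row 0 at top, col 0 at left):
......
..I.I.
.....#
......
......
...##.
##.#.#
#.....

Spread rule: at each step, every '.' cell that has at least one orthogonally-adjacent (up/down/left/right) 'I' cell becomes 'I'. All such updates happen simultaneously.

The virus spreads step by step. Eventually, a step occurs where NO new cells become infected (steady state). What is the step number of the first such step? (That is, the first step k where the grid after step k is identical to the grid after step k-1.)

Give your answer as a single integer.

Answer: 10

Derivation:
Step 0 (initial): 2 infected
Step 1: +7 new -> 9 infected
Step 2: +8 new -> 17 infected
Step 3: +7 new -> 24 infected
Step 4: +5 new -> 29 infected
Step 5: +4 new -> 33 infected
Step 6: +2 new -> 35 infected
Step 7: +2 new -> 37 infected
Step 8: +1 new -> 38 infected
Step 9: +2 new -> 40 infected
Step 10: +0 new -> 40 infected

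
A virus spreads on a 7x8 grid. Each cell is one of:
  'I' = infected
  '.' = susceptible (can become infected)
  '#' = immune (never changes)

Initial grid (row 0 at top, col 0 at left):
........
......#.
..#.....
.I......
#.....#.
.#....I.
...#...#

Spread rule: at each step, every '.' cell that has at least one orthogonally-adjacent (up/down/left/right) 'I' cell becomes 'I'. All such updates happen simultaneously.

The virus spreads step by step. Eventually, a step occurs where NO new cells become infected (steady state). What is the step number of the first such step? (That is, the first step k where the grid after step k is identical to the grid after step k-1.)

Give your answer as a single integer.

Step 0 (initial): 2 infected
Step 1: +7 new -> 9 infected
Step 2: +8 new -> 17 infected
Step 3: +12 new -> 29 infected
Step 4: +8 new -> 37 infected
Step 5: +6 new -> 43 infected
Step 6: +4 new -> 47 infected
Step 7: +2 new -> 49 infected
Step 8: +0 new -> 49 infected

Answer: 8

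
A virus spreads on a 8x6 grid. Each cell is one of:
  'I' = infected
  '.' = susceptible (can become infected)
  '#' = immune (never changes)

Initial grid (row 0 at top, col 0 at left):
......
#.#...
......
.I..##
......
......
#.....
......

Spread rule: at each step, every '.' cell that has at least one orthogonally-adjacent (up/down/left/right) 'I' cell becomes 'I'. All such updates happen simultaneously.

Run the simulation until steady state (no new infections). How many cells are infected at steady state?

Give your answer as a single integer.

Step 0 (initial): 1 infected
Step 1: +4 new -> 5 infected
Step 2: +7 new -> 12 infected
Step 3: +6 new -> 18 infected
Step 4: +8 new -> 26 infected
Step 5: +8 new -> 34 infected
Step 6: +5 new -> 39 infected
Step 7: +3 new -> 42 infected
Step 8: +1 new -> 43 infected
Step 9: +0 new -> 43 infected

Answer: 43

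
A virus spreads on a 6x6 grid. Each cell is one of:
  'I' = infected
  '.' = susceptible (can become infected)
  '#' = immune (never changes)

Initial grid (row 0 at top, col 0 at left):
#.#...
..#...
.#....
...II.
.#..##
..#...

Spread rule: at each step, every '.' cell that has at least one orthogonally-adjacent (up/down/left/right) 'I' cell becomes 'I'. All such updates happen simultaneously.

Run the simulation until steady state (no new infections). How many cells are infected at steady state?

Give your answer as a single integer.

Step 0 (initial): 2 infected
Step 1: +5 new -> 7 infected
Step 2: +7 new -> 14 infected
Step 3: +5 new -> 19 infected
Step 4: +4 new -> 23 infected
Step 5: +2 new -> 25 infected
Step 6: +2 new -> 27 infected
Step 7: +1 new -> 28 infected
Step 8: +0 new -> 28 infected

Answer: 28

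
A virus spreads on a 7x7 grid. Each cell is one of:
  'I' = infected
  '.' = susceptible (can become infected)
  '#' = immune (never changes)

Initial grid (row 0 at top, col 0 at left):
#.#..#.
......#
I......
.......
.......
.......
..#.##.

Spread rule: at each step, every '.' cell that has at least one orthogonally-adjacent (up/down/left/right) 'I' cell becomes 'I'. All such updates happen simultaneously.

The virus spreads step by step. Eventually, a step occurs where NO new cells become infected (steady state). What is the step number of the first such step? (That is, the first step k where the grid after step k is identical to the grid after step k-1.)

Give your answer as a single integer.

Step 0 (initial): 1 infected
Step 1: +3 new -> 4 infected
Step 2: +4 new -> 8 infected
Step 3: +6 new -> 14 infected
Step 4: +6 new -> 20 infected
Step 5: +7 new -> 27 infected
Step 6: +6 new -> 33 infected
Step 7: +4 new -> 37 infected
Step 8: +2 new -> 39 infected
Step 9: +1 new -> 40 infected
Step 10: +1 new -> 41 infected
Step 11: +0 new -> 41 infected

Answer: 11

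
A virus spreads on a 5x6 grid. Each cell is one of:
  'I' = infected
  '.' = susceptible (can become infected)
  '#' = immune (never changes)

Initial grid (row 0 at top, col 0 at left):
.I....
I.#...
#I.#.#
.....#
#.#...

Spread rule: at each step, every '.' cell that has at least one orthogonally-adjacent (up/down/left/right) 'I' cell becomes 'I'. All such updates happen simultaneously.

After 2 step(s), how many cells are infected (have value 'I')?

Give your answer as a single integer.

Answer: 12

Derivation:
Step 0 (initial): 3 infected
Step 1: +5 new -> 8 infected
Step 2: +4 new -> 12 infected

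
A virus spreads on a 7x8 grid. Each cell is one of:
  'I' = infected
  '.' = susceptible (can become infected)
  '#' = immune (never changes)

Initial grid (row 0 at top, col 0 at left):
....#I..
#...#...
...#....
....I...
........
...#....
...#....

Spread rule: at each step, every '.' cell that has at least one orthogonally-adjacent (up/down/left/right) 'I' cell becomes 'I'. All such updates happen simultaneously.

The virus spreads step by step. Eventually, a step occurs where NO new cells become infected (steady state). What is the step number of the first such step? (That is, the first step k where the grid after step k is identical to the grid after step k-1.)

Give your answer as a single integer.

Answer: 8

Derivation:
Step 0 (initial): 2 infected
Step 1: +6 new -> 8 infected
Step 2: +8 new -> 16 infected
Step 3: +9 new -> 25 infected
Step 4: +9 new -> 34 infected
Step 5: +9 new -> 43 infected
Step 6: +5 new -> 48 infected
Step 7: +2 new -> 50 infected
Step 8: +0 new -> 50 infected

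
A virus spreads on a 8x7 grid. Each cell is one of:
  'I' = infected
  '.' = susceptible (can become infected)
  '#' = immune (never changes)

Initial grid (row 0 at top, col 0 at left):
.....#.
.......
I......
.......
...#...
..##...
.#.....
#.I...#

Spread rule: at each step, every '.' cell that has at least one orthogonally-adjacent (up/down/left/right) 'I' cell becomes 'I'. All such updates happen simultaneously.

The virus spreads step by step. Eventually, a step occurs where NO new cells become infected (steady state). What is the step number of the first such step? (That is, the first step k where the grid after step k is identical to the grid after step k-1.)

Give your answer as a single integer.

Step 0 (initial): 2 infected
Step 1: +6 new -> 8 infected
Step 2: +7 new -> 15 infected
Step 3: +8 new -> 23 infected
Step 4: +9 new -> 32 infected
Step 5: +7 new -> 39 infected
Step 6: +6 new -> 45 infected
Step 7: +3 new -> 48 infected
Step 8: +1 new -> 49 infected
Step 9: +0 new -> 49 infected

Answer: 9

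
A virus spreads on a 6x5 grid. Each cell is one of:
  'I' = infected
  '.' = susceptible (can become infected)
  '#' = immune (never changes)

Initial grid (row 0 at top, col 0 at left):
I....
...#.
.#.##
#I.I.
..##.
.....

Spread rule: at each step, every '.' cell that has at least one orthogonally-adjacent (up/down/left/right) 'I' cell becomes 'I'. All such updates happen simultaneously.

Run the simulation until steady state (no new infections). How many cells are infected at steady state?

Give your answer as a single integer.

Step 0 (initial): 3 infected
Step 1: +5 new -> 8 infected
Step 2: +7 new -> 15 infected
Step 3: +5 new -> 20 infected
Step 4: +2 new -> 22 infected
Step 5: +1 new -> 23 infected
Step 6: +0 new -> 23 infected

Answer: 23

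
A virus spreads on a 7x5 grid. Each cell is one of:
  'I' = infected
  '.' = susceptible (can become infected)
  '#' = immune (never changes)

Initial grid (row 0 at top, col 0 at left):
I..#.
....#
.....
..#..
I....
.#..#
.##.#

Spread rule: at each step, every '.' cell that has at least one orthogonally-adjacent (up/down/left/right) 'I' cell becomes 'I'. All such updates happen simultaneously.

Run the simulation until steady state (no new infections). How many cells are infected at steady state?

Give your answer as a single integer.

Step 0 (initial): 2 infected
Step 1: +5 new -> 7 infected
Step 2: +6 new -> 13 infected
Step 3: +4 new -> 17 infected
Step 4: +5 new -> 22 infected
Step 5: +3 new -> 25 infected
Step 6: +1 new -> 26 infected
Step 7: +0 new -> 26 infected

Answer: 26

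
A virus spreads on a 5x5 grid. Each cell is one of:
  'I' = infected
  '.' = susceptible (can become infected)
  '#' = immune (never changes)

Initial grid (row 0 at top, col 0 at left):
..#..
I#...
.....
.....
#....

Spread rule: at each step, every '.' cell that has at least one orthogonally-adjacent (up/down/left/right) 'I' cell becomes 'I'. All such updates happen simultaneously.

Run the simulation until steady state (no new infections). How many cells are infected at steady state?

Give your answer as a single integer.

Answer: 22

Derivation:
Step 0 (initial): 1 infected
Step 1: +2 new -> 3 infected
Step 2: +3 new -> 6 infected
Step 3: +2 new -> 8 infected
Step 4: +4 new -> 12 infected
Step 5: +4 new -> 16 infected
Step 6: +4 new -> 20 infected
Step 7: +2 new -> 22 infected
Step 8: +0 new -> 22 infected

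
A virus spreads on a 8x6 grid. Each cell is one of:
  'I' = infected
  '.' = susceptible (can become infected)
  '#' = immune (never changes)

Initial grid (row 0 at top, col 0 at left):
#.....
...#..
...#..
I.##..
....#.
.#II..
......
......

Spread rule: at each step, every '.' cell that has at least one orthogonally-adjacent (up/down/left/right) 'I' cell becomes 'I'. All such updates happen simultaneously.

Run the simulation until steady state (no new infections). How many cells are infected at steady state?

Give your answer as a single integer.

Answer: 41

Derivation:
Step 0 (initial): 3 infected
Step 1: +8 new -> 11 infected
Step 2: +9 new -> 20 infected
Step 3: +7 new -> 27 infected
Step 4: +5 new -> 32 infected
Step 5: +3 new -> 35 infected
Step 6: +3 new -> 38 infected
Step 7: +3 new -> 41 infected
Step 8: +0 new -> 41 infected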